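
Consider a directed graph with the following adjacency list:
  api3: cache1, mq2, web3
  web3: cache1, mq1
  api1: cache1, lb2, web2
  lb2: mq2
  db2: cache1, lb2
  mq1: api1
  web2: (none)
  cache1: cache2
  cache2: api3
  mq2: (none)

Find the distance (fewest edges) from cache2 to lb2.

5

Distance 0: cache2.
Distance 1: api3.
Distance 2: cache1, mq2, web3.
Distance 3: mq1.
Distance 4: api1.
Distance 5: lb2, web2 — contains lb2.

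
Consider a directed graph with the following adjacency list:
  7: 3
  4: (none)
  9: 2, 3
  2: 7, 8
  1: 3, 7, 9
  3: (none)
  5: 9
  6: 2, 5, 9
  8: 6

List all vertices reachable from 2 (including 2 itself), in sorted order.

2, 3, 5, 6, 7, 8, 9

Start at 2.
Its neighbours: 7, 8.
Then their neighbours: 3, 6.
Then next layer: 5, 9.
Nothing further is reachable.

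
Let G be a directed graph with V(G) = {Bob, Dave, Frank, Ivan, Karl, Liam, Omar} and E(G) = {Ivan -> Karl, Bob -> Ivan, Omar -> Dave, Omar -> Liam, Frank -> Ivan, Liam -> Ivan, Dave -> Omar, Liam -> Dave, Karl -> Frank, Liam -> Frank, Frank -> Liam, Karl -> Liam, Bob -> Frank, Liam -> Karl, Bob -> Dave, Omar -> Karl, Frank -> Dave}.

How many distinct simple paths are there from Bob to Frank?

8

Bob→Dave→Omar→Karl→Frank
Bob→Dave→Omar→Karl→Liam→Frank
Bob→Dave→Omar→Liam→Frank
Bob→Dave→Omar→Liam→Ivan→Karl→Frank
Bob→Dave→Omar→Liam→Karl→Frank
Bob→Frank
Bob→Ivan→Karl→Frank
Bob→Ivan→Karl→Liam→Frank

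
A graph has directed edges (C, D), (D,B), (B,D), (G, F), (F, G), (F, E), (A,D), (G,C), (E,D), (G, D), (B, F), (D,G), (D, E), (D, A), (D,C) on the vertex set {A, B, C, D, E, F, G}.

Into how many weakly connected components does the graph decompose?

1

From A: component {A, B, C, D, E, F, G}.
That's 1 component.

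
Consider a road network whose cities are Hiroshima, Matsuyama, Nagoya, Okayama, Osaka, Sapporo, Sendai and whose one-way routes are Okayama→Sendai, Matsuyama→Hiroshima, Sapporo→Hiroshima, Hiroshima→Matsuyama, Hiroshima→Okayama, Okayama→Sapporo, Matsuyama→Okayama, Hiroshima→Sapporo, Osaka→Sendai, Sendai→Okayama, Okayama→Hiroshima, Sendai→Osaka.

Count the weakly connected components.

2

From Hiroshima: component {Hiroshima, Matsuyama, Okayama, Osaka, Sapporo, Sendai}.
From Nagoya: component {Nagoya}.
That's 2 components.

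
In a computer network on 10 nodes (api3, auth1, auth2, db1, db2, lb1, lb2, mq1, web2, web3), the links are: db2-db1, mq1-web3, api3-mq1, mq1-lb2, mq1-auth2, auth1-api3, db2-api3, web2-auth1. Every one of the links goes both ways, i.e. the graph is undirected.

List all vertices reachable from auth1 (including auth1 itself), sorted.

Start at auth1.
Its neighbours: api3, web2.
Then their neighbours: db2, mq1.
Then next layer: auth2, db1, lb2, web3.
Nothing further is reachable.

api3, auth1, auth2, db1, db2, lb2, mq1, web2, web3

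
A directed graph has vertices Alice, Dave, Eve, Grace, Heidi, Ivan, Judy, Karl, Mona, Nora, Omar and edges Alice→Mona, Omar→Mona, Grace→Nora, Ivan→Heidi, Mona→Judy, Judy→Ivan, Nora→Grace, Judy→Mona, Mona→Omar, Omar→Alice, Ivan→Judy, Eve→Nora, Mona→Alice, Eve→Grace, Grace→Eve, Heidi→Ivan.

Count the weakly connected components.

From Alice: component {Alice, Heidi, Ivan, Judy, Mona, Omar}.
From Dave: component {Dave}.
From Eve: component {Eve, Grace, Nora}.
From Karl: component {Karl}.
That's 4 components.

4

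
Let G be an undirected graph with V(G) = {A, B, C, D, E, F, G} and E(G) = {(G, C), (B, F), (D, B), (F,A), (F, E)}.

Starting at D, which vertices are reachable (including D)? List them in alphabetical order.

Start at D.
Its neighbours: B.
Then their neighbours: F.
Then next layer: A, E.
Nothing further is reachable.

A, B, D, E, F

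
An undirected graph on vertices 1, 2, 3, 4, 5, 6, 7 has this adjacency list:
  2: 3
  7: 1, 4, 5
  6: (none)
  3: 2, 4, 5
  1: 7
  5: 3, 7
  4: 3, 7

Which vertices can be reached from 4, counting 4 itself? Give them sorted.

Start at 4.
Its neighbours: 3, 7.
Then their neighbours: 1, 2, 5.
Nothing further is reachable.

1, 2, 3, 4, 5, 7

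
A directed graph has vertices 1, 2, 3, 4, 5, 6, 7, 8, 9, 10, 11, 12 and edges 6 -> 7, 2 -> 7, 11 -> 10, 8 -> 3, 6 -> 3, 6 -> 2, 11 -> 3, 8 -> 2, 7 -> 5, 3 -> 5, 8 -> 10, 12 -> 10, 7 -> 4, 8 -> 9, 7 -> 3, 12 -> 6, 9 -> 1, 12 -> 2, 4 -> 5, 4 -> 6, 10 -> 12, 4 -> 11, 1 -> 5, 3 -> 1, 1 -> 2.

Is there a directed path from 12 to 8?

No

Explore from 12.
Distance 1: reach 2, 6, 10.
Distance 2: reach 3, 7.
Distance 3: reach 1, 4, 5.
Distance 4: reach 11.
The search from 12 is exhausted; no directed path reaches 8.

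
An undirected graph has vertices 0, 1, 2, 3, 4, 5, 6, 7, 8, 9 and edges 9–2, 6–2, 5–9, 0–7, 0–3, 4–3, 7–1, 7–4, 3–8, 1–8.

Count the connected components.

2

From 0: component {0, 1, 3, 4, 7, 8}.
From 2: component {2, 5, 6, 9}.
That's 2 components.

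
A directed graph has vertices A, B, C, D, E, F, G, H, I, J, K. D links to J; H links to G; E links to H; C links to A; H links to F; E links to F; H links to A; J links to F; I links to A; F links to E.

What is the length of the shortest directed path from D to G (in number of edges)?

5

Distance 0: D.
Distance 1: J.
Distance 2: F.
Distance 3: E.
Distance 4: H.
Distance 5: A, G — contains G.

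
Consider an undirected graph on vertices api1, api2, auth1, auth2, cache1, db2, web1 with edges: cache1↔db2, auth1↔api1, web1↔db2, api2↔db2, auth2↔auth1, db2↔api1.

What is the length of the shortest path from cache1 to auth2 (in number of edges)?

Distance 0: cache1.
Distance 1: db2.
Distance 2: api1, api2, web1.
Distance 3: auth1.
Distance 4: auth2 — contains auth2.

4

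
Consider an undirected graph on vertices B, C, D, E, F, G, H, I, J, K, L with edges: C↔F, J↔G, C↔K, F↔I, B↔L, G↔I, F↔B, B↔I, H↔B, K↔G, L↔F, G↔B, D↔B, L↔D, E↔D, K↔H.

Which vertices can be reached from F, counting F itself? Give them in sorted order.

B, C, D, E, F, G, H, I, J, K, L

Start at F.
Its neighbours: B, C, I, L.
Then their neighbours: D, G, H, K.
Then next layer: E, J.
Every vertex is now reached.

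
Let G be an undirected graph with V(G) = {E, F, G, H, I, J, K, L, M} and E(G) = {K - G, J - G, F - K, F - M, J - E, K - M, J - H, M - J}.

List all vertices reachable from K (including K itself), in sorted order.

E, F, G, H, J, K, M

Start at K.
Its neighbours: F, G, M.
Then their neighbours: J.
Then next layer: E, H.
Nothing further is reachable.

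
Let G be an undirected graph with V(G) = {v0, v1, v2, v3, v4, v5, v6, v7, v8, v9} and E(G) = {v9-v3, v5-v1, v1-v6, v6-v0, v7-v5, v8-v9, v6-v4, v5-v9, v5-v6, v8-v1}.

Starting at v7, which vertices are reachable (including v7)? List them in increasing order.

v0, v1, v3, v4, v5, v6, v7, v8, v9

Start at v7.
Its neighbours: v5.
Then their neighbours: v1, v6, v9.
Then next layer: v0, v3, v4, v8.
Nothing further is reachable.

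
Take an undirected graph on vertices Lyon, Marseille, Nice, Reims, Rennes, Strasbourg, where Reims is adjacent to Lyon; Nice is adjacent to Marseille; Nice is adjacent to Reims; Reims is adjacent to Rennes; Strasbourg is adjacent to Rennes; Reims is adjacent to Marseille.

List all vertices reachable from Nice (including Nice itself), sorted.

Lyon, Marseille, Nice, Reims, Rennes, Strasbourg

Start at Nice.
Its neighbours: Marseille, Reims.
Then their neighbours: Lyon, Rennes.
Then next layer: Strasbourg.
Every vertex is now reached.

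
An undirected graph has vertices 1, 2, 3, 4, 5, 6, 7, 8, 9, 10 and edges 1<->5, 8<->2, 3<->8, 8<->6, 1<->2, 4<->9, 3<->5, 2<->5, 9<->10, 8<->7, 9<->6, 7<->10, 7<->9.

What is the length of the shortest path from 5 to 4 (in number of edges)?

5

Distance 0: 5.
Distance 1: 1, 2, 3.
Distance 2: 8.
Distance 3: 6, 7.
Distance 4: 9, 10.
Distance 5: 4 — contains 4.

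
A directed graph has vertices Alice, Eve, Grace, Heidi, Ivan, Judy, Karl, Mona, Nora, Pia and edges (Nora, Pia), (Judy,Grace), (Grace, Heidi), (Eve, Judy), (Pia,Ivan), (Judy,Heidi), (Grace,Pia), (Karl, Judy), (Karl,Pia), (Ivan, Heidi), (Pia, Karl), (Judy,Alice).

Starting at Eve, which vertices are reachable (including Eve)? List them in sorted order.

Start at Eve.
Its neighbours: Judy.
Then their neighbours: Alice, Grace, Heidi.
Then next layer: Pia.
Then next layer: Ivan, Karl.
Nothing further is reachable.

Alice, Eve, Grace, Heidi, Ivan, Judy, Karl, Pia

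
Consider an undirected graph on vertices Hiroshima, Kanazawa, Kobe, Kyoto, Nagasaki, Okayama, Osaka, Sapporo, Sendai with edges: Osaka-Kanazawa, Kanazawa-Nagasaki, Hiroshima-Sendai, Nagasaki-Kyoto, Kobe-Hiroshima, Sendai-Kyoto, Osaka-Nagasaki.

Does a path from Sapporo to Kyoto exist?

No

Sapporo has no edges, so nothing is reachable from it.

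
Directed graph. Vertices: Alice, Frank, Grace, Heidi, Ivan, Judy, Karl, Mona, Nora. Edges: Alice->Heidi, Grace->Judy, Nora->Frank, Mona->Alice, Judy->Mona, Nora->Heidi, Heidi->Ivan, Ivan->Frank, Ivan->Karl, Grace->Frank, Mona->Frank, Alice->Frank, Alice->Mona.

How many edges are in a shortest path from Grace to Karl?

Distance 0: Grace.
Distance 1: Frank, Judy.
Distance 2: Mona.
Distance 3: Alice.
Distance 4: Heidi.
Distance 5: Ivan.
Distance 6: Karl — contains Karl.

6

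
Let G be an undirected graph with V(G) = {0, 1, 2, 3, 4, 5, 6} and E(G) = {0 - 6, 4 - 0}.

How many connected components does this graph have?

5

From 0: component {0, 4, 6}.
From 1: component {1}.
From 2: component {2}.
From 3: component {3}.
From 5: component {5}.
That's 5 components.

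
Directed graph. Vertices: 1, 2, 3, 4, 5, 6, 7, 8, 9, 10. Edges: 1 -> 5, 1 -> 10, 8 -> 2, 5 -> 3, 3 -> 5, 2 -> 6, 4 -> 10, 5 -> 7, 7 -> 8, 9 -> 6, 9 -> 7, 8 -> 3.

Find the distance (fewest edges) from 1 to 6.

5

Distance 0: 1.
Distance 1: 5, 10.
Distance 2: 3, 7.
Distance 3: 8.
Distance 4: 2.
Distance 5: 6 — contains 6.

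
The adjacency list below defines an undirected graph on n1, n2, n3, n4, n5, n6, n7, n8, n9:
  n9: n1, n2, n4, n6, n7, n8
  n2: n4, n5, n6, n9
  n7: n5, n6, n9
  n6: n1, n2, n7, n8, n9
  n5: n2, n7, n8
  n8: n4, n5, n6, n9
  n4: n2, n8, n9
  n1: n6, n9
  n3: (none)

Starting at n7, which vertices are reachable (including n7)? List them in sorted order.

n1, n2, n4, n5, n6, n7, n8, n9

Start at n7.
Its neighbours: n5, n6, n9.
Then their neighbours: n1, n2, n4, n8.
Nothing further is reachable.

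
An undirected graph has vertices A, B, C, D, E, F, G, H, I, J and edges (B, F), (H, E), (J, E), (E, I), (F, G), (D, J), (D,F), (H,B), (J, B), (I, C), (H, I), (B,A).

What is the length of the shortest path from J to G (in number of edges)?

3

Distance 0: J.
Distance 1: B, D, E.
Distance 2: A, F, H, I.
Distance 3: C, G — contains G.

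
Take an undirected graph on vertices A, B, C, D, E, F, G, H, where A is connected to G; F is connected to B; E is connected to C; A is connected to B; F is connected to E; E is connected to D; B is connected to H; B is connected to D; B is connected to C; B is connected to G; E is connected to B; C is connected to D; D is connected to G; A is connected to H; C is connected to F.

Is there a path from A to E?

Explore from A.
Distance 1: reach B, G, H.
Distance 2: reach C, D, E, F.
Found E.

Yes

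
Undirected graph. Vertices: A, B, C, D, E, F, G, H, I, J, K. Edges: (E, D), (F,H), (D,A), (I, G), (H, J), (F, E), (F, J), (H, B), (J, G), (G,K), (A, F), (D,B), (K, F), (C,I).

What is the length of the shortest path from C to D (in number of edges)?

Distance 0: C.
Distance 1: I.
Distance 2: G.
Distance 3: J, K.
Distance 4: F, H.
Distance 5: A, B, E.
Distance 6: D — contains D.

6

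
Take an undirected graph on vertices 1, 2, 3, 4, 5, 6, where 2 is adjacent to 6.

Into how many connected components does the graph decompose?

5

From 1: component {1}.
From 2: component {2, 6}.
From 3: component {3}.
From 4: component {4}.
From 5: component {5}.
That's 5 components.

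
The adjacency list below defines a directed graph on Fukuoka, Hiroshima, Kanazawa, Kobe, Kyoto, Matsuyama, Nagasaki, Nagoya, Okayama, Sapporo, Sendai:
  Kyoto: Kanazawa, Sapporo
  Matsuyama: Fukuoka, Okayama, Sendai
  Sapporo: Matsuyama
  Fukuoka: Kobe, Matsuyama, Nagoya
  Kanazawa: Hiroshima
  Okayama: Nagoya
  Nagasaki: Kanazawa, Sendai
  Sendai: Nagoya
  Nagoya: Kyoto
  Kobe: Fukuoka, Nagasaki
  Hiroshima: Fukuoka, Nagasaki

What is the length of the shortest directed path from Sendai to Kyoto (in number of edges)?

Distance 0: Sendai.
Distance 1: Nagoya.
Distance 2: Kyoto — contains Kyoto.

2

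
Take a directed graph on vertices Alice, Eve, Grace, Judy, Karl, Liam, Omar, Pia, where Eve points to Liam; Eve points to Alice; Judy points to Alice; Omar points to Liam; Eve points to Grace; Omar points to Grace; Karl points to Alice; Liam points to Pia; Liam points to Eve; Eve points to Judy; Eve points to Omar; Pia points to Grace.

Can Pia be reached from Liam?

Yes

Explore from Liam.
Distance 1: reach Eve, Pia.
Found Pia.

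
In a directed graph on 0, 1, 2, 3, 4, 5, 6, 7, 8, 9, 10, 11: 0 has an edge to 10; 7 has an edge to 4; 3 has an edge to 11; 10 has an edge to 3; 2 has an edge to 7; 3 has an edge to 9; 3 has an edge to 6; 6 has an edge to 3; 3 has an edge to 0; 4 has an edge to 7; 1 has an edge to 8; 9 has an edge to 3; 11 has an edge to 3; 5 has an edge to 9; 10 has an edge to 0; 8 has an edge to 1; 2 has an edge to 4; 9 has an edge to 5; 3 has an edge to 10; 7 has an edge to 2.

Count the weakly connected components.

3

From 0: component {0, 3, 5, 6, 9, 10, 11}.
From 1: component {1, 8}.
From 2: component {2, 4, 7}.
That's 3 components.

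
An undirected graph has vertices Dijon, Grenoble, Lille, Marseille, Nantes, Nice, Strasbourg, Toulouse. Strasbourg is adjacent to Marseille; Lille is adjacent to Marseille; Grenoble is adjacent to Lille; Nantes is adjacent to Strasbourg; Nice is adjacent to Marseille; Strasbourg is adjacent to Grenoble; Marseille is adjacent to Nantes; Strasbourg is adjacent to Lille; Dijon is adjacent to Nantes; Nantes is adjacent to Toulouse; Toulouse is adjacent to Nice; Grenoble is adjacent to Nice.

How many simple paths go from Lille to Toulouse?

19

Lille–Grenoble–Nice–Marseille–Nantes–Toulouse
Lille–Grenoble–Nice–Marseille–Strasbourg–Nantes–Toulouse
Lille–Grenoble–Nice–Toulouse
Lille–Grenoble–Strasbourg–Marseille–Nantes–Toulouse
Lille–Grenoble–Strasbourg–Marseille–Nice–Toulouse
Lille–Grenoble–Strasbourg–Nantes–Marseille–Nice–Toulouse
Lille–Grenoble–Strasbourg–Nantes–Toulouse
Lille–Marseille–Nantes–Strasbourg–Grenoble–Nice–Toulouse
... and 11 more.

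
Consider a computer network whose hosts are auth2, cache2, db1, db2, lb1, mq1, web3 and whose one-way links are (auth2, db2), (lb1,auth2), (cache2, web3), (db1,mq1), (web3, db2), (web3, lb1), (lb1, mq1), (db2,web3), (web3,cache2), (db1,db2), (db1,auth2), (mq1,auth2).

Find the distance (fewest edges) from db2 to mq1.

3

Distance 0: db2.
Distance 1: web3.
Distance 2: cache2, lb1.
Distance 3: auth2, mq1 — contains mq1.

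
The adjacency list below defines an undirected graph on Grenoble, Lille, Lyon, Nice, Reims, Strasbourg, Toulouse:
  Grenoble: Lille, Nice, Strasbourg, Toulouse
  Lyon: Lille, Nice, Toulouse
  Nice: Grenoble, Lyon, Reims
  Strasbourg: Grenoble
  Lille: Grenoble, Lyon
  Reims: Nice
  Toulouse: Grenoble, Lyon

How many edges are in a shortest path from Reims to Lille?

Distance 0: Reims.
Distance 1: Nice.
Distance 2: Grenoble, Lyon.
Distance 3: Lille, Strasbourg, Toulouse — contains Lille.

3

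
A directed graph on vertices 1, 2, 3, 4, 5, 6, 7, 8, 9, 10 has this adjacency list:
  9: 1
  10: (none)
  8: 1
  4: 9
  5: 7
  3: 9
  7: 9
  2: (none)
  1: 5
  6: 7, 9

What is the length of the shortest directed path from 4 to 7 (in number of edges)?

4

Distance 0: 4.
Distance 1: 9.
Distance 2: 1.
Distance 3: 5.
Distance 4: 7 — contains 7.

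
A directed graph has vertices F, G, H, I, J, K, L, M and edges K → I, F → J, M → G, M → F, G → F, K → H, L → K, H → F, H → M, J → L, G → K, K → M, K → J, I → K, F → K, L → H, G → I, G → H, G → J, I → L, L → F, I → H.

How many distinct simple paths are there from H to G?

H→F→J→L→K→M→G
H→F→K→M→G
H→M→G

3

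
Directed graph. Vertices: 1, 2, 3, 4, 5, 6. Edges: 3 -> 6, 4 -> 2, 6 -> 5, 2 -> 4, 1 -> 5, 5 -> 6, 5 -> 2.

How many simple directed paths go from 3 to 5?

3→6→5

1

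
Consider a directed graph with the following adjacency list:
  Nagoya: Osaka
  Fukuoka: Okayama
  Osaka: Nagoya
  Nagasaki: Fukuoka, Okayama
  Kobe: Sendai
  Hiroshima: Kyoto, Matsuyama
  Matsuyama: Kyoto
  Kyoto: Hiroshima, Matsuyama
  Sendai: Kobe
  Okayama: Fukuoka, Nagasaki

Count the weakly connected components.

From Fukuoka: component {Fukuoka, Nagasaki, Okayama}.
From Hiroshima: component {Hiroshima, Kyoto, Matsuyama}.
From Kobe: component {Kobe, Sendai}.
From Nagoya: component {Nagoya, Osaka}.
That's 4 components.

4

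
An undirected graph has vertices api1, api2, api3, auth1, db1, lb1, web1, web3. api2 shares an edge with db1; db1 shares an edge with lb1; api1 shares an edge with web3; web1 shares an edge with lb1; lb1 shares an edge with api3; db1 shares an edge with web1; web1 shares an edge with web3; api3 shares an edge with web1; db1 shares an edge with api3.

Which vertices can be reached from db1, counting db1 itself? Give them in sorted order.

api1, api2, api3, db1, lb1, web1, web3

Start at db1.
Its neighbours: api2, api3, lb1, web1.
Then their neighbours: web3.
Then next layer: api1.
Nothing further is reachable.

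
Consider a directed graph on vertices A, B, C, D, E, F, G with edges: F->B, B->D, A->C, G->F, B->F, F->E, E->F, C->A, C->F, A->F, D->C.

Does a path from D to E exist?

Explore from D.
Distance 1: reach C.
Distance 2: reach A, F.
Distance 3: reach B, E.
Found E.

Yes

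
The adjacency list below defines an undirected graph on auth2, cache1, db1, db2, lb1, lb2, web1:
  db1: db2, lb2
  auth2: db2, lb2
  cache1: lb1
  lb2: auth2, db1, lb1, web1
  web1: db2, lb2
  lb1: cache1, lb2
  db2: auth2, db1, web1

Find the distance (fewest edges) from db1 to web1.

2

Distance 0: db1.
Distance 1: db2, lb2.
Distance 2: auth2, lb1, web1 — contains web1.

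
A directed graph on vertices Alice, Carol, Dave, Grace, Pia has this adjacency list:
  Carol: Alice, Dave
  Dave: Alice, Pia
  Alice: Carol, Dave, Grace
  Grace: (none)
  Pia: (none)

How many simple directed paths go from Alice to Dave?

Alice→Carol→Dave
Alice→Dave

2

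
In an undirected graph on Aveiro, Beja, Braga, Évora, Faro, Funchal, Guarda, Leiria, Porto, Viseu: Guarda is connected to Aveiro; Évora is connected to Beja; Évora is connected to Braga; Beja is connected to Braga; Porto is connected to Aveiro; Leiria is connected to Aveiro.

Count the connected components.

From Aveiro: component {Aveiro, Guarda, Leiria, Porto}.
From Beja: component {Beja, Braga, Évora}.
From Faro: component {Faro}.
From Funchal: component {Funchal}.
From Viseu: component {Viseu}.
That's 5 components.

5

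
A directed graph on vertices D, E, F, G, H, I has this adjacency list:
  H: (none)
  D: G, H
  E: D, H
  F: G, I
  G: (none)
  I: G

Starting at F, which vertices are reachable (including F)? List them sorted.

Start at F.
Its neighbours: G, I.
Nothing further is reachable.

F, G, I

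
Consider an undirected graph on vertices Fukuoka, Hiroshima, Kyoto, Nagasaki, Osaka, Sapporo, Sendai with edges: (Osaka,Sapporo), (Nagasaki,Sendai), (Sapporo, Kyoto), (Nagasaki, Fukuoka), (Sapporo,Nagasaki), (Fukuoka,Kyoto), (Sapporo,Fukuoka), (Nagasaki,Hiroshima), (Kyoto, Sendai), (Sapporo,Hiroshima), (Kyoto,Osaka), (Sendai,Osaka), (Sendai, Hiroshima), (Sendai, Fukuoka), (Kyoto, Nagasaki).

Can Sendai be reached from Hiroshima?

Yes

Explore from Hiroshima.
Distance 1: reach Nagasaki, Sapporo, Sendai.
Found Sendai.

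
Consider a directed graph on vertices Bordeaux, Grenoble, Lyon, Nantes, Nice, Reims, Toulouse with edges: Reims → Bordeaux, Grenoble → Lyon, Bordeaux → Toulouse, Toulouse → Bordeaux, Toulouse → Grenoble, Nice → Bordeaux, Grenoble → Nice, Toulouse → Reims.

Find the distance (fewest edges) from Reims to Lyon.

Distance 0: Reims.
Distance 1: Bordeaux.
Distance 2: Toulouse.
Distance 3: Grenoble.
Distance 4: Lyon, Nice — contains Lyon.

4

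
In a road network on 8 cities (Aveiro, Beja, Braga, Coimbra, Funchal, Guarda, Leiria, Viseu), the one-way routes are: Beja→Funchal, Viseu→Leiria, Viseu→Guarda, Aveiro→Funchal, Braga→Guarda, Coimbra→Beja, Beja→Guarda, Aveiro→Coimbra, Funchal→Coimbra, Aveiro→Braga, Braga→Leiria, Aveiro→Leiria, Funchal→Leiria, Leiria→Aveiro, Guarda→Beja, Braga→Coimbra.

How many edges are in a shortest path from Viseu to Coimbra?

3

Distance 0: Viseu.
Distance 1: Guarda, Leiria.
Distance 2: Aveiro, Beja.
Distance 3: Braga, Coimbra, Funchal — contains Coimbra.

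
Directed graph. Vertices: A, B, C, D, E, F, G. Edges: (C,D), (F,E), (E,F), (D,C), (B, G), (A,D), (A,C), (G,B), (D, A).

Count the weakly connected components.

From A: component {A, C, D}.
From B: component {B, G}.
From E: component {E, F}.
That's 3 components.

3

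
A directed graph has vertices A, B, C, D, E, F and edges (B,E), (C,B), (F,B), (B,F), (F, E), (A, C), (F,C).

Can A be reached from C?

Explore from C.
Distance 1: reach B.
Distance 2: reach E, F.
The search from C is exhausted; no directed path reaches A.

No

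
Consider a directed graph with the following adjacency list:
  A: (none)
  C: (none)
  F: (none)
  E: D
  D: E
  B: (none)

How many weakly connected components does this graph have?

From A: component {A}.
From B: component {B}.
From C: component {C}.
From D: component {D, E}.
From F: component {F}.
That's 5 components.

5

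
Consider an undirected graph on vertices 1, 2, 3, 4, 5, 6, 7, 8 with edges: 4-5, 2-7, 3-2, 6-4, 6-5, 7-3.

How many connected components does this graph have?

From 1: component {1}.
From 2: component {2, 3, 7}.
From 4: component {4, 5, 6}.
From 8: component {8}.
That's 4 components.

4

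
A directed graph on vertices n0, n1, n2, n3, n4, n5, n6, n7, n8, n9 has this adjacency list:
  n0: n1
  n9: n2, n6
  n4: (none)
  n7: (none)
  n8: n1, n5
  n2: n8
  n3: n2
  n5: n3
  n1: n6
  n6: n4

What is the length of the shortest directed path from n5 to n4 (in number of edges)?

6

Distance 0: n5.
Distance 1: n3.
Distance 2: n2.
Distance 3: n8.
Distance 4: n1.
Distance 5: n6.
Distance 6: n4 — contains n4.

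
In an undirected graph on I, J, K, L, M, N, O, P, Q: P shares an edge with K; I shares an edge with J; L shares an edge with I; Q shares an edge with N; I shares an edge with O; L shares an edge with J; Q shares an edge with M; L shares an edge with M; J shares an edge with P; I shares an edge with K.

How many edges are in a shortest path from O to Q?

4

Distance 0: O.
Distance 1: I.
Distance 2: J, K, L.
Distance 3: M, P.
Distance 4: Q — contains Q.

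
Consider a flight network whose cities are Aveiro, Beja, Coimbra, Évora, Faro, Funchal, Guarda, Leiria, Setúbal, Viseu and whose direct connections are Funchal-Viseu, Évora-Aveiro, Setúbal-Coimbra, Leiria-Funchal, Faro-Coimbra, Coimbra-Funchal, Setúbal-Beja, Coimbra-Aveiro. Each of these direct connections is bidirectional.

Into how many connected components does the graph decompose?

From Aveiro: component {Aveiro, Beja, Coimbra, Évora, Faro, Funchal, Leiria, Setúbal, Viseu}.
From Guarda: component {Guarda}.
That's 2 components.

2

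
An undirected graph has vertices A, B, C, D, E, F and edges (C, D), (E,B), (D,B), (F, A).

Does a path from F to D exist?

No

Explore from F.
Distance 1: reach A.
The search is exhausted without reaching D; it lies in a different component.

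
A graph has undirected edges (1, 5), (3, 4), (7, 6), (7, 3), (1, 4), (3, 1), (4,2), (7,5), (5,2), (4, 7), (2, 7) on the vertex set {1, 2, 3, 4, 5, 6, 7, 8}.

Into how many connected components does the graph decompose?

2

From 1: component {1, 2, 3, 4, 5, 6, 7}.
From 8: component {8}.
That's 2 components.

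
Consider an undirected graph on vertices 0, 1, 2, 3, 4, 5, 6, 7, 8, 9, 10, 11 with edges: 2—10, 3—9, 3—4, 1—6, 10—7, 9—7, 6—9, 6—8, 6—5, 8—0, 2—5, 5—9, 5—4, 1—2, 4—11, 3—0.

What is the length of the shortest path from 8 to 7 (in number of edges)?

Distance 0: 8.
Distance 1: 0, 6.
Distance 2: 1, 3, 5, 9.
Distance 3: 2, 4, 7 — contains 7.

3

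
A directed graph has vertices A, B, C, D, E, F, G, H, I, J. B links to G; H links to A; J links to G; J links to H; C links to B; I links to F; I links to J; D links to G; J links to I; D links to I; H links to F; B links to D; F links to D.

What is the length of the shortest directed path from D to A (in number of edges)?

Distance 0: D.
Distance 1: G, I.
Distance 2: F, J.
Distance 3: H.
Distance 4: A — contains A.

4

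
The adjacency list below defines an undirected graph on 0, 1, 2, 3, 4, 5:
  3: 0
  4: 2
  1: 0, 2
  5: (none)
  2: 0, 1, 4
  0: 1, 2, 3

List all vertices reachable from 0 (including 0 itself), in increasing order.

0, 1, 2, 3, 4

Start at 0.
Its neighbours: 1, 2, 3.
Then their neighbours: 4.
Nothing further is reachable.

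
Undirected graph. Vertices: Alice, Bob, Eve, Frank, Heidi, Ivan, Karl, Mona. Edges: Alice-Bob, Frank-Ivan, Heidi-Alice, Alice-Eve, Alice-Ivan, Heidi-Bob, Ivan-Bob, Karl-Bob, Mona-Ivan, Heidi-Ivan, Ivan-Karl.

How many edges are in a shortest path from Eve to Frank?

Distance 0: Eve.
Distance 1: Alice.
Distance 2: Bob, Heidi, Ivan.
Distance 3: Frank, Karl, Mona — contains Frank.

3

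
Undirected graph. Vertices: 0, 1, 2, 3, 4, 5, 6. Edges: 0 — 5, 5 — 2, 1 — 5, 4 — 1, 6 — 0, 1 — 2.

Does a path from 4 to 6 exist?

Explore from 4.
Distance 1: reach 1.
Distance 2: reach 2, 5.
Distance 3: reach 0.
Distance 4: reach 6.
Found 6.

Yes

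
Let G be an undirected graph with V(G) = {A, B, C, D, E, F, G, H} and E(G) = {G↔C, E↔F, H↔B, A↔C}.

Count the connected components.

From A: component {A, C, G}.
From B: component {B, H}.
From D: component {D}.
From E: component {E, F}.
That's 4 components.

4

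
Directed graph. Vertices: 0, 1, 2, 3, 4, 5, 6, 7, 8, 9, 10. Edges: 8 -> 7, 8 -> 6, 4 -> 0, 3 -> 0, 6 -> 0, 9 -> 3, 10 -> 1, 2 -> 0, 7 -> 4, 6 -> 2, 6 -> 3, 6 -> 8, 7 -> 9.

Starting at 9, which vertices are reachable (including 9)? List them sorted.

0, 3, 9

Start at 9.
Its neighbours: 3.
Then their neighbours: 0.
Nothing further is reachable.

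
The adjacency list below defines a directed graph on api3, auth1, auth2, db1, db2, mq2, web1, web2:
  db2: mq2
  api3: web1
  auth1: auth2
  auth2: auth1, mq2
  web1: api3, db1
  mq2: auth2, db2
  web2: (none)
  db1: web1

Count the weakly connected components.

3

From api3: component {api3, db1, web1}.
From auth1: component {auth1, auth2, db2, mq2}.
From web2: component {web2}.
That's 3 components.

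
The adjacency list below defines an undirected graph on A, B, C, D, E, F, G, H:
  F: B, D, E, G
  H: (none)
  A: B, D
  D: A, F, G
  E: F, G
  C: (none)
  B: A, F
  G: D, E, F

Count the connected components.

3

From A: component {A, B, D, E, F, G}.
From C: component {C}.
From H: component {H}.
That's 3 components.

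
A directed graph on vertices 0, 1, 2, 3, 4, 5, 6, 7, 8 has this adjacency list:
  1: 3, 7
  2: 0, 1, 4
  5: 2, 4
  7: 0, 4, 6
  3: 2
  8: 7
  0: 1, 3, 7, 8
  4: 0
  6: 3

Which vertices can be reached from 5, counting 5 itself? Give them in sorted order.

Start at 5.
Its neighbours: 2, 4.
Then their neighbours: 0, 1.
Then next layer: 3, 7, 8.
Then next layer: 6.
Every vertex is now reached.

0, 1, 2, 3, 4, 5, 6, 7, 8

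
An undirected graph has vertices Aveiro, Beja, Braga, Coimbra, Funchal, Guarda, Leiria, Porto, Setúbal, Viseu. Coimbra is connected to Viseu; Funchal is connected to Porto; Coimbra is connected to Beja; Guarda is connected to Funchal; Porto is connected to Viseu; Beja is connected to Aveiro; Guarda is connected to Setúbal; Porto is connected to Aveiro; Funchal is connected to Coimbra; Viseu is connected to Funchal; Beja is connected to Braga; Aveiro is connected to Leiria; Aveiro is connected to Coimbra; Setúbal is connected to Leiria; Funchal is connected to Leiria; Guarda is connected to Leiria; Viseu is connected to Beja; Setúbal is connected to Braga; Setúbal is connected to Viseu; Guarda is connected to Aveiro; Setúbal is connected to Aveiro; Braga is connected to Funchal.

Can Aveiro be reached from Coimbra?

Yes

Explore from Coimbra.
Distance 1: reach Aveiro, Beja, Funchal, Viseu.
Found Aveiro.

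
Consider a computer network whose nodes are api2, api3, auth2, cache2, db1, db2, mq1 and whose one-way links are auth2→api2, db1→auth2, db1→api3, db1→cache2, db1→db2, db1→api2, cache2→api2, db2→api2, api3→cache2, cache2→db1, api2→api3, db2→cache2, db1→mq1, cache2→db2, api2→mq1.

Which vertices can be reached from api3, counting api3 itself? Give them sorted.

api2, api3, auth2, cache2, db1, db2, mq1

Start at api3.
Its neighbours: cache2.
Then their neighbours: api2, db1, db2.
Then next layer: auth2, mq1.
Every vertex is now reached.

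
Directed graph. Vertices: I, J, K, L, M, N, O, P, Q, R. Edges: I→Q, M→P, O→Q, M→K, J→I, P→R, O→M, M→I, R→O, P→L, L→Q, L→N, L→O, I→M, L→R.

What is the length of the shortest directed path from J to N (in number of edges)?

Distance 0: J.
Distance 1: I.
Distance 2: M, Q.
Distance 3: K, P.
Distance 4: L, R.
Distance 5: N, O — contains N.

5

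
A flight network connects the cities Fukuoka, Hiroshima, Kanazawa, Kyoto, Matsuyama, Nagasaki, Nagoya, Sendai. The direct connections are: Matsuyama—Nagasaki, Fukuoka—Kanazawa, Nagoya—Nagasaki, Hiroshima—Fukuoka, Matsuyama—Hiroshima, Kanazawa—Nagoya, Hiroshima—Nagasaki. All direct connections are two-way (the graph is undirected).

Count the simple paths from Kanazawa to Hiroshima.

3

Kanazawa–Fukuoka–Hiroshima
Kanazawa–Nagoya–Nagasaki–Hiroshima
Kanazawa–Nagoya–Nagasaki–Matsuyama–Hiroshima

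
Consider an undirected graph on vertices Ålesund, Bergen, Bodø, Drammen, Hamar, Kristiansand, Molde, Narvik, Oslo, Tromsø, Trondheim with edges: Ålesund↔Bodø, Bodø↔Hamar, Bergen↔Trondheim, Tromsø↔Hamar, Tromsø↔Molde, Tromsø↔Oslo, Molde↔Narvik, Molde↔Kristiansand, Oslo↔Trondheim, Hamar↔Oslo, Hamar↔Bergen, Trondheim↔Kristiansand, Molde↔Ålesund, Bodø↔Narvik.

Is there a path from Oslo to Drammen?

Explore from Oslo.
Distance 1: reach Hamar, Tromsø, Trondheim.
Distance 2: reach Bergen, Bodø, Kristiansand, Molde.
Distance 3: reach Ålesund, Narvik.
The search is exhausted without reaching Drammen; it lies in a different component.

No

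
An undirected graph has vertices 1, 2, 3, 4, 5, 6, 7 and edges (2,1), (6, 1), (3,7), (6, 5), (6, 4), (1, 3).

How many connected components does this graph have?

From 1: component {1, 2, 3, 4, 5, 6, 7}.
That's 1 component.

1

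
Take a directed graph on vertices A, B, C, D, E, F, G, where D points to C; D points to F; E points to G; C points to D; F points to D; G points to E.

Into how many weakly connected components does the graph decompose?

From A: component {A}.
From B: component {B}.
From C: component {C, D, F}.
From E: component {E, G}.
That's 4 components.

4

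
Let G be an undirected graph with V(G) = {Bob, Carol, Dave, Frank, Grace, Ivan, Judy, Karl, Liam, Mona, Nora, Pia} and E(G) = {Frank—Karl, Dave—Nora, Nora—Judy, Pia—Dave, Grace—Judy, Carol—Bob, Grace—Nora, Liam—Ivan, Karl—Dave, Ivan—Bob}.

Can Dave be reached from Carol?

No

Explore from Carol.
Distance 1: reach Bob.
Distance 2: reach Ivan.
Distance 3: reach Liam.
The search is exhausted without reaching Dave; it lies in a different component.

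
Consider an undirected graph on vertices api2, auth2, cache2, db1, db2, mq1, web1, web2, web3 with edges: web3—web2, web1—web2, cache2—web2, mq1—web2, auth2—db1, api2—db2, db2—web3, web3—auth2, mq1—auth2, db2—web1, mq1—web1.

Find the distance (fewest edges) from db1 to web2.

Distance 0: db1.
Distance 1: auth2.
Distance 2: mq1, web3.
Distance 3: db2, web1, web2 — contains web2.

3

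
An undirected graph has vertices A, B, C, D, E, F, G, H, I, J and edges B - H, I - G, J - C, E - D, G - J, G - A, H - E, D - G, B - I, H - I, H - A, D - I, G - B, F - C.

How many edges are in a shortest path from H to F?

5

Distance 0: H.
Distance 1: A, B, E, I.
Distance 2: D, G.
Distance 3: J.
Distance 4: C.
Distance 5: F — contains F.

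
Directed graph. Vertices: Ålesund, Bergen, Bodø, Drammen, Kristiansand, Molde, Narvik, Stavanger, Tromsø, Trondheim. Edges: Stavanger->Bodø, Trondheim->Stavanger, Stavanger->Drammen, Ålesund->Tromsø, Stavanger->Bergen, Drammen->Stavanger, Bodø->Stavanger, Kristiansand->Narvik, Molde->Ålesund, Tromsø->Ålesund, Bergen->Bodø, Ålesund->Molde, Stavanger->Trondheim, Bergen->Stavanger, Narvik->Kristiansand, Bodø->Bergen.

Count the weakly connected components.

From Ålesund: component {Ålesund, Molde, Tromsø}.
From Bergen: component {Bergen, Bodø, Drammen, Stavanger, Trondheim}.
From Kristiansand: component {Kristiansand, Narvik}.
That's 3 components.

3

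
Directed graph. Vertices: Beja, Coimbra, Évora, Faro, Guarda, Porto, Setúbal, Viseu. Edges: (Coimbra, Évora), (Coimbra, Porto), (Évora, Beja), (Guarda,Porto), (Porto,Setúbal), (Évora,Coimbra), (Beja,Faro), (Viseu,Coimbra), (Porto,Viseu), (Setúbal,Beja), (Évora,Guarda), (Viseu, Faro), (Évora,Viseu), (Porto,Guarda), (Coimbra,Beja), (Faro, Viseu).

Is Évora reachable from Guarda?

Yes

Explore from Guarda.
Distance 1: reach Porto.
Distance 2: reach Setúbal, Viseu.
Distance 3: reach Beja, Coimbra, Faro.
Distance 4: reach Évora.
Found Évora.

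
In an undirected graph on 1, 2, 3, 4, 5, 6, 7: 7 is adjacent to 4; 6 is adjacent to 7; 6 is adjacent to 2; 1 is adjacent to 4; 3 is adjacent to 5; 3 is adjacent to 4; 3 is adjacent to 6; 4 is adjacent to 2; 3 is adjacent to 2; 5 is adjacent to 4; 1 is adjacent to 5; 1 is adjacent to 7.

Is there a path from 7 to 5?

Yes

Explore from 7.
Distance 1: reach 1, 4, 6.
Distance 2: reach 2, 3, 5.
Found 5.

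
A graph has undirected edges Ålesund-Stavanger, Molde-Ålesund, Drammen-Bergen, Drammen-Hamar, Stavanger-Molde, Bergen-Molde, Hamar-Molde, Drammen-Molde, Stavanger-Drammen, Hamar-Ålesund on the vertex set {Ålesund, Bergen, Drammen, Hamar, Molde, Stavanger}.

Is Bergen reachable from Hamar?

Explore from Hamar.
Distance 1: reach Ålesund, Drammen, Molde.
Distance 2: reach Bergen, Stavanger.
Found Bergen.

Yes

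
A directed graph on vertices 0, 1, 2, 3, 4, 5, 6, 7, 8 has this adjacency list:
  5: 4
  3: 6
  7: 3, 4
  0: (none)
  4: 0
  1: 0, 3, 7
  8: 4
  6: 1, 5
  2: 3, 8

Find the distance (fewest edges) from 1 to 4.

2

Distance 0: 1.
Distance 1: 0, 3, 7.
Distance 2: 4, 6 — contains 4.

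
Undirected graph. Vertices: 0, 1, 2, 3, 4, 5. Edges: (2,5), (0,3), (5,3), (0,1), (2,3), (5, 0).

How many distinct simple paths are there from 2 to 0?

2–3–0
2–3–5–0
2–5–0
2–5–3–0

4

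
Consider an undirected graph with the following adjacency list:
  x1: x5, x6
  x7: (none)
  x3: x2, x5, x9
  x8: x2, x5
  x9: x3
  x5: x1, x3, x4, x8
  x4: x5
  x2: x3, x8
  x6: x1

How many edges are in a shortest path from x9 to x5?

Distance 0: x9.
Distance 1: x3.
Distance 2: x2, x5 — contains x5.

2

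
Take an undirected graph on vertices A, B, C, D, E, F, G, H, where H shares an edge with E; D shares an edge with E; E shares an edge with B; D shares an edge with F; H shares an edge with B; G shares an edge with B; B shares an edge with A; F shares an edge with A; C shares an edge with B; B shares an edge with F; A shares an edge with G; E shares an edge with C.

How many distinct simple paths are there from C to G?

15

C–B–A–G
C–B–E–D–F–A–G
C–B–F–A–G
C–B–G
C–B–H–E–D–F–A–G
C–E–B–A–G
C–E–B–F–A–G
C–E–B–G
C–E–D–F–A–B–G
C–E–D–F–A–G
C–E–D–F–B–A–G
C–E–D–F–B–G
C–E–H–B–A–G
C–E–H–B–F–A–G
C–E–H–B–G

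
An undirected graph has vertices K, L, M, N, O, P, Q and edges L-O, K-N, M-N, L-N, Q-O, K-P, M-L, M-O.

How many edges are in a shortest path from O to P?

Distance 0: O.
Distance 1: L, M, Q.
Distance 2: N.
Distance 3: K.
Distance 4: P — contains P.

4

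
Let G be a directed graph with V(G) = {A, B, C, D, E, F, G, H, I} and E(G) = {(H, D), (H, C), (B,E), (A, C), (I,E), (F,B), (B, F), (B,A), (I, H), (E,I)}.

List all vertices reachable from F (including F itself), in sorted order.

Start at F.
Its neighbours: B.
Then their neighbours: A, E.
Then next layer: C, I.
Then next layer: H.
Then next layer: D.
Nothing further is reachable.

A, B, C, D, E, F, H, I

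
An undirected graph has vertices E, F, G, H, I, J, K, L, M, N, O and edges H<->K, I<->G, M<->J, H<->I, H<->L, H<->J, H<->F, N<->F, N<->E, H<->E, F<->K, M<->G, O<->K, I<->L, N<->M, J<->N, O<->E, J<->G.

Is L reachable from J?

Explore from J.
Distance 1: reach G, H, M, N.
Distance 2: reach E, F, I, K, L.
Found L.

Yes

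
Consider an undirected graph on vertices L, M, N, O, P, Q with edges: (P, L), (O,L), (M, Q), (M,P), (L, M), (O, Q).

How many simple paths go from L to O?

L–M–Q–O
L–O
L–P–M–Q–O

3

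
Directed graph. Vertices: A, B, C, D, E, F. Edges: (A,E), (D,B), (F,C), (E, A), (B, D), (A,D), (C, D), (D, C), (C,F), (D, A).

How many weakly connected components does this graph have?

1

From A: component {A, B, C, D, E, F}.
That's 1 component.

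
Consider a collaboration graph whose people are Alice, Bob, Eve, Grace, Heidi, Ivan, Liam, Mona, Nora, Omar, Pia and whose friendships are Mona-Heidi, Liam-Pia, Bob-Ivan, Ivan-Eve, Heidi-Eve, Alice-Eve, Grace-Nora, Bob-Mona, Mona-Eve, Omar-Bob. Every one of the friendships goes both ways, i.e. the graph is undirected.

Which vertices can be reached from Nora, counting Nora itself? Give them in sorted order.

Start at Nora.
Its neighbours: Grace.
Nothing further is reachable.

Grace, Nora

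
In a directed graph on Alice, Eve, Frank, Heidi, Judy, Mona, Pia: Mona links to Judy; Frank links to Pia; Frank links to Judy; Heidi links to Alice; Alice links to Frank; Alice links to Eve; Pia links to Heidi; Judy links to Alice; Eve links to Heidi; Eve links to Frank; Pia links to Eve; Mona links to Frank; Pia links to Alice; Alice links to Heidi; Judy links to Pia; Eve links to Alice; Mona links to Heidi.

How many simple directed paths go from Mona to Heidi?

Mona→Frank→Judy→Alice→Eve→Heidi
Mona→Frank→Judy→Alice→Heidi
Mona→Frank→Judy→Pia→Alice→Eve→Heidi
Mona→Frank→Judy→Pia→Alice→Heidi
Mona→Frank→Judy→Pia→Eve→Alice→Heidi
Mona→Frank→Judy→Pia→Eve→Heidi
Mona→Frank→Judy→Pia→Heidi
Mona→Frank→Pia→Alice→Eve→Heidi
... and 15 more.

23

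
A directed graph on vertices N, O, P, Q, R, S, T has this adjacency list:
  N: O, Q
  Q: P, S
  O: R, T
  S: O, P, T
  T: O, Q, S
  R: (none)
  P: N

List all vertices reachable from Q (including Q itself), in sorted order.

N, O, P, Q, R, S, T

Start at Q.
Its neighbours: P, S.
Then their neighbours: N, O, T.
Then next layer: R.
Every vertex is now reached.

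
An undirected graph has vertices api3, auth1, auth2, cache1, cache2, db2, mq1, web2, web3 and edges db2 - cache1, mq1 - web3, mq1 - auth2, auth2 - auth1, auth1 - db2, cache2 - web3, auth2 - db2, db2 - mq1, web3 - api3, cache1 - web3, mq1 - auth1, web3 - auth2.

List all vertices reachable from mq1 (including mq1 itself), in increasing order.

api3, auth1, auth2, cache1, cache2, db2, mq1, web3

Start at mq1.
Its neighbours: auth1, auth2, db2, web3.
Then their neighbours: api3, cache1, cache2.
Nothing further is reachable.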